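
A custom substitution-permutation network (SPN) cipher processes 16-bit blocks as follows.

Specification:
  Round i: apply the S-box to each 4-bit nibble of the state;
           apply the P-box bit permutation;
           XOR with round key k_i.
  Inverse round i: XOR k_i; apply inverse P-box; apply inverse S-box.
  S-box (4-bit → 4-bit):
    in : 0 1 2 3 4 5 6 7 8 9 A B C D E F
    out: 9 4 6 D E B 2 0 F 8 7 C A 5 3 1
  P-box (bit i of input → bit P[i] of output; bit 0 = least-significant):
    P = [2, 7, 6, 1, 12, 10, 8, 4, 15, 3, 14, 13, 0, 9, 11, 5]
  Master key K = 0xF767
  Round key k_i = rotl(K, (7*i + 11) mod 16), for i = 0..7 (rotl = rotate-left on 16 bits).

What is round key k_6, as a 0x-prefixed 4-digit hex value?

K = 0xF767
k_0 = rotl(K, (7*0+11) mod 16) = rotl(K, 11) = 0x3FBB
k_1 = rotl(K, (7*1+11) mod 16) = rotl(K, 2) = 0xDD9F
k_2 = rotl(K, (7*2+11) mod 16) = rotl(K, 9) = 0xCFEE
k_3 = rotl(K, (7*3+11) mod 16) = rotl(K, 0) = 0xF767
k_4 = rotl(K, (7*4+11) mod 16) = rotl(K, 7) = 0xB3FB
k_5 = rotl(K, (7*5+11) mod 16) = rotl(K, 14) = 0xFDD9
k_6 = rotl(K, (7*6+11) mod 16) = rotl(K, 5) = 0xECFE

0xECFE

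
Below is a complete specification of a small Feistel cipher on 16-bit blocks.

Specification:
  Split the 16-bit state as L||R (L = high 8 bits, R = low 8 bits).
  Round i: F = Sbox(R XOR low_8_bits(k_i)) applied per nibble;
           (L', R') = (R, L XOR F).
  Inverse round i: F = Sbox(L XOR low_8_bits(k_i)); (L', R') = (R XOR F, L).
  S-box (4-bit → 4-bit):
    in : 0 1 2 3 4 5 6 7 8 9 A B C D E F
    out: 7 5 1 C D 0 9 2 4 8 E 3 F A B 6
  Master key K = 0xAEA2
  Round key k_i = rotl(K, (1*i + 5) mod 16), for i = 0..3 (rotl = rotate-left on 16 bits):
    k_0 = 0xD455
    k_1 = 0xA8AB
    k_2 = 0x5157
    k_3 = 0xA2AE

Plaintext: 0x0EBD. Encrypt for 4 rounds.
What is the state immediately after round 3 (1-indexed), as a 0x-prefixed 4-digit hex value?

0xE88C

s_0 = plaintext = 0x0EBD
s_1 = Round(s_0, k_0) = 0xBDBA
s_2 = Round(s_1, k_1) = 0xBAE8
s_3 = Round(s_2, k_2) = 0xE88C
s_4 = Round(s_3, k_3) = 0x8CF9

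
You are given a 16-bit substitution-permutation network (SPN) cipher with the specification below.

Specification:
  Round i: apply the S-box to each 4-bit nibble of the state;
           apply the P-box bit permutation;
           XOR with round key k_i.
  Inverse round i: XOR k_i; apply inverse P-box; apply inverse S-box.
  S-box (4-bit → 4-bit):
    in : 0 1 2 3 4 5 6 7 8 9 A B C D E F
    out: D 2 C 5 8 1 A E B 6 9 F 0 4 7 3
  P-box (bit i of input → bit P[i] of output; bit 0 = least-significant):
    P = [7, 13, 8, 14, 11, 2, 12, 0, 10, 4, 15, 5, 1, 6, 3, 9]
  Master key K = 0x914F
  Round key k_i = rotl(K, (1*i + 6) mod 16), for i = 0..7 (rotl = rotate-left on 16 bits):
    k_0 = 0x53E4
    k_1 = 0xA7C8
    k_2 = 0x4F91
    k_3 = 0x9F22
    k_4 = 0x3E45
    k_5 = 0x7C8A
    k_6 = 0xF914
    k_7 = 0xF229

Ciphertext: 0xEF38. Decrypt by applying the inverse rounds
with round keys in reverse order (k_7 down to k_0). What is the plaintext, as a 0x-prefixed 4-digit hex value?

0x2BB5

s_0 = ciphertext = 0xEF38
s_1 = InvRound(s_0, k_7) = 0xCF0D
s_2 = InvRound(s_1, k_6) = 0x2F21
s_3 = InvRound(s_2, k_5) = 0x0420
s_4 = InvRound(s_3, k_4) = 0x64B1
s_5 = InvRound(s_4, k_3) = 0xA90B
s_6 = InvRound(s_5, k_2) = 0x0EC8
s_7 = InvRound(s_6, k_1) = 0xCD59
s_8 = InvRound(s_7, k_0) = 0x2BB5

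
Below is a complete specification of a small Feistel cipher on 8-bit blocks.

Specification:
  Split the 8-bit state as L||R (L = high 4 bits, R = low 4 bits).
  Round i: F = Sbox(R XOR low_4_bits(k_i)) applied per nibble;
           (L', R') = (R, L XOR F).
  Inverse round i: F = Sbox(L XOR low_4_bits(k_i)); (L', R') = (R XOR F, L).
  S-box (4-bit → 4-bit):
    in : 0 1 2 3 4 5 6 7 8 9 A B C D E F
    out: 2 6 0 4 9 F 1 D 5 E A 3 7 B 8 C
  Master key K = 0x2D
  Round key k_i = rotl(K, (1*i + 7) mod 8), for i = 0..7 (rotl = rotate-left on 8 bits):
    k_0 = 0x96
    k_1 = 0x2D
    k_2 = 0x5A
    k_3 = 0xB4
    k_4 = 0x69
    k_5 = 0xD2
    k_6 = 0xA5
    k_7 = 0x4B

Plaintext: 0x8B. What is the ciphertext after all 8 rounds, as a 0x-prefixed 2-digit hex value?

s_0 = plaintext = 0x8B
s_1 = Round(s_0, k_0) = 0xB3
s_2 = Round(s_1, k_1) = 0x33
s_3 = Round(s_2, k_2) = 0x3D
s_4 = Round(s_3, k_3) = 0xDD
s_5 = Round(s_4, k_4) = 0xD4
s_6 = Round(s_5, k_5) = 0x4C
s_7 = Round(s_6, k_6) = 0xCA
s_8 = Round(s_7, k_7) = 0xAA

0xAA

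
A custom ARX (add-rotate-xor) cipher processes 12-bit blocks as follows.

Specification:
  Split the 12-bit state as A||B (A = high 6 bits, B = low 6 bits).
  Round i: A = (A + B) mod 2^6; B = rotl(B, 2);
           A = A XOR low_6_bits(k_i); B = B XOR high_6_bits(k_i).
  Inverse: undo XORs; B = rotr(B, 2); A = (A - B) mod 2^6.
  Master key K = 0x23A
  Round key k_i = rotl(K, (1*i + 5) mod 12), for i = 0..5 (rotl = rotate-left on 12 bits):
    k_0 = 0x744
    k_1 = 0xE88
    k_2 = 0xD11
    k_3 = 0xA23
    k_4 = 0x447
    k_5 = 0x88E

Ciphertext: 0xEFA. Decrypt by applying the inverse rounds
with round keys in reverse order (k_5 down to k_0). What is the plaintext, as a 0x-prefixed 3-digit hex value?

0xF5F

s_0 = ciphertext = 0xEFA
s_1 = InvRound(s_0, k_5) = 0xBC6
s_2 = InvRound(s_1, k_4) = 0xCF5
s_3 = InvRound(s_2, k_3) = 0xE57
s_4 = InvRound(s_3, k_2) = 0xC38
s_5 = InvRound(s_4, k_1) = 0x620
s_6 = InvRound(s_5, k_0) = 0xF5F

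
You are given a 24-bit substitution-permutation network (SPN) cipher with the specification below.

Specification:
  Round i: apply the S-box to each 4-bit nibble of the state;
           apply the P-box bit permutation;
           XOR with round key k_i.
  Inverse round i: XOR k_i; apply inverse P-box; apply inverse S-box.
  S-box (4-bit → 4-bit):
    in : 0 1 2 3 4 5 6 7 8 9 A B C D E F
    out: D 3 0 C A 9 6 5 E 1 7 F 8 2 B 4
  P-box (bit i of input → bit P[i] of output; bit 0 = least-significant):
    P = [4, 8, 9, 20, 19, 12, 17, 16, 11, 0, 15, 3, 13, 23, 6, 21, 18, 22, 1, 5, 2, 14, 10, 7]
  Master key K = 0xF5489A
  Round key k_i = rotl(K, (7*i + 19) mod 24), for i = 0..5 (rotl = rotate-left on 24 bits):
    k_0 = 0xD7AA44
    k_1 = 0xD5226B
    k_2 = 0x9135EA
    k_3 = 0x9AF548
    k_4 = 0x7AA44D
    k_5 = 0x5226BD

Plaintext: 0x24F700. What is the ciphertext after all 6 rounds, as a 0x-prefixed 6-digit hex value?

s_0 = plaintext = 0x24F700
s_1 = Round(s_0, k_0) = 0x8C2034
s_2 = Round(s_1, k_1) = 0xC6EFC3
s_3 = Round(s_2, k_2) = 0x609768
s_4 = Round(s_3, k_3) = 0x8C0A6A
s_5 = Round(s_4, k_4) = 0x585BBC
s_6 = Round(s_5, k_5) = 0x299E12

0x299E12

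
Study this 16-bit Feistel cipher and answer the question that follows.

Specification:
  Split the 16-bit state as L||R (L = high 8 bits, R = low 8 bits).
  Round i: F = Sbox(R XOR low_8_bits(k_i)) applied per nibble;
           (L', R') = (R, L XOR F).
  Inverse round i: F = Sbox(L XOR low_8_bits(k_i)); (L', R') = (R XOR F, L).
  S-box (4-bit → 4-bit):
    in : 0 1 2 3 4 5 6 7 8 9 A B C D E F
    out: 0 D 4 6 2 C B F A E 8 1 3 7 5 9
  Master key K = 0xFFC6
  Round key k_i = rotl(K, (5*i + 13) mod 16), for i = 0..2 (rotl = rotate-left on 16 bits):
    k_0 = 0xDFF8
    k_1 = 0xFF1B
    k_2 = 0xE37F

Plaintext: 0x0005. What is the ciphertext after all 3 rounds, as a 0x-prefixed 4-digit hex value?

0xA6E9

s_0 = plaintext = 0x0005
s_1 = Round(s_0, k_0) = 0x0597
s_2 = Round(s_1, k_1) = 0x97A6
s_3 = Round(s_2, k_2) = 0xA6E9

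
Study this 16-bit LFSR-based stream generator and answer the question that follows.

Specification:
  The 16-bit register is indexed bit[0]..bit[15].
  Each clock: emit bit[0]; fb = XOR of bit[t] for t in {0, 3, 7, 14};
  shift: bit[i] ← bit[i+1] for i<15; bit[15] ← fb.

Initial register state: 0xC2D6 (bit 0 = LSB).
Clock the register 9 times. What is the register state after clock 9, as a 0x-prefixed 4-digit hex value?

0x8161

reg_0 = 0xC2D6
clock 1: out=0, reg = 0x616B
clock 2: out=1, reg = 0xB0B5
clock 3: out=1, reg = 0x585A
clock 4: out=0, reg = 0x2C2D
clock 5: out=1, reg = 0x1616
clock 6: out=0, reg = 0x0B0B
clock 7: out=1, reg = 0x0585
clock 8: out=1, reg = 0x02C2
clock 9: out=0, reg = 0x8161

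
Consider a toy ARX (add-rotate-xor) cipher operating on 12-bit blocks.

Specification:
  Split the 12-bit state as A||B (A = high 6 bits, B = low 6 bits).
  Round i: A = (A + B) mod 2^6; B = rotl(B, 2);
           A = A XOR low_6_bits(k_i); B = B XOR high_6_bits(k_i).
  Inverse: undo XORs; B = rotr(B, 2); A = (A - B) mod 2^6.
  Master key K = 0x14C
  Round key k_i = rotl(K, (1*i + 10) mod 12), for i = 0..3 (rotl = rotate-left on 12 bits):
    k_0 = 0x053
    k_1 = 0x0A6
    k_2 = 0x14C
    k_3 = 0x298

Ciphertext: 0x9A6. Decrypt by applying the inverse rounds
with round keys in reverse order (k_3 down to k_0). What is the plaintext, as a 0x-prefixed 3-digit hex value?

0x6D6

s_0 = ciphertext = 0x9A6
s_1 = InvRound(s_0, k_3) = 0xCCB
s_2 = InvRound(s_1, k_2) = 0x723
s_3 = InvRound(s_2, k_1) = 0x898
s_4 = InvRound(s_3, k_0) = 0x6D6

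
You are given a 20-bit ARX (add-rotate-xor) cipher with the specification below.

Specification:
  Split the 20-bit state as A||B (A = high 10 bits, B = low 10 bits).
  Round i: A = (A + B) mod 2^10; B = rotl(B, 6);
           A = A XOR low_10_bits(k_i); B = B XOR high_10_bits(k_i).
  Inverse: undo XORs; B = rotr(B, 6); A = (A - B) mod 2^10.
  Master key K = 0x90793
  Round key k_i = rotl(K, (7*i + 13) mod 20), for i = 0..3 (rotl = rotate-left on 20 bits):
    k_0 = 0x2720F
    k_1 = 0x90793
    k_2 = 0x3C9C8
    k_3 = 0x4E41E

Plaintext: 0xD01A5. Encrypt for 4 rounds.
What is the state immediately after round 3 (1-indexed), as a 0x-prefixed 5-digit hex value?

0xB238F

s_0 = plaintext = 0xD01A5
s_1 = Round(s_0, k_0) = 0xBA9C6
s_2 = Round(s_1, k_1) = 0xC8FDD
s_3 = Round(s_2, k_2) = 0xB238F
s_4 = Round(s_3, k_3) = 0x926C1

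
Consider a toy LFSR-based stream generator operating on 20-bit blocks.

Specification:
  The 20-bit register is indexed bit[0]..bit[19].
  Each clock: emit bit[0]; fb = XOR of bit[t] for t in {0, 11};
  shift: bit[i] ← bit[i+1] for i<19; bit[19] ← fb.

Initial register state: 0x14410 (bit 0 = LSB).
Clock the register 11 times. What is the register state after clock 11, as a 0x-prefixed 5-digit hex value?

0x87028

reg_0 = 0x14410
clock 1: out=0, reg = 0x0A208
clock 2: out=0, reg = 0x05104
clock 3: out=0, reg = 0x02882
clock 4: out=0, reg = 0x81441
clock 5: out=1, reg = 0xC0A20
clock 6: out=0, reg = 0xE0510
clock 7: out=0, reg = 0x70288
clock 8: out=0, reg = 0x38144
clock 9: out=0, reg = 0x1C0A2
clock 10: out=0, reg = 0x0E051
clock 11: out=1, reg = 0x87028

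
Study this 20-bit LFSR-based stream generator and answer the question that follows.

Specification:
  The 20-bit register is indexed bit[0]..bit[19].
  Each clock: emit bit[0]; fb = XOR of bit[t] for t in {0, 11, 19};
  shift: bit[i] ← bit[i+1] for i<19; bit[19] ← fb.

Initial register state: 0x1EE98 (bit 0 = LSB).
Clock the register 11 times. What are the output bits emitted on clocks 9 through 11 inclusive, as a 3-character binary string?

011

reg_0 = 0x1EE98
clock 1: out=0, reg = 0x8F74C
clock 2: out=0, reg = 0xC7BA6
clock 3: out=0, reg = 0x63DD3
clock 4: out=1, reg = 0x31EE9
clock 5: out=1, reg = 0x18F74
clock 6: out=0, reg = 0x8C7BA
clock 7: out=0, reg = 0xC63DD
clock 8: out=1, reg = 0x631EE
clock 9: out=0, reg = 0x318F7
clock 10: out=1, reg = 0x18C7B
clock 11: out=1, reg = 0x0C63D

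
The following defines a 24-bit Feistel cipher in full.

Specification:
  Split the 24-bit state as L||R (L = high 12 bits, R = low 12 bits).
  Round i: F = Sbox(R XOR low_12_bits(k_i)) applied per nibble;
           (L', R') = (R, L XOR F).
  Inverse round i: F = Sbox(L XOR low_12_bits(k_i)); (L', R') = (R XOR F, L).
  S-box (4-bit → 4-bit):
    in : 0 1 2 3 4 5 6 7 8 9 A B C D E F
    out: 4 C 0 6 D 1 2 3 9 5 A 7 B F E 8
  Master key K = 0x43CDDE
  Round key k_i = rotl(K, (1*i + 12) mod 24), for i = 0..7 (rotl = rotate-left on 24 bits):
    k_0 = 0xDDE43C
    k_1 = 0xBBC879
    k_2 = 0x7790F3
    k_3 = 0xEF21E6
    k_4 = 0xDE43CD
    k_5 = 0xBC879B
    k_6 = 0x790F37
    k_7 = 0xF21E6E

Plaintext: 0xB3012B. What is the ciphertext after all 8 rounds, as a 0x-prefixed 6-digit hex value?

0xAA10FB

s_0 = plaintext = 0xB3012B
s_1 = Round(s_0, k_0) = 0x12BAF3
s_2 = Round(s_1, k_1) = 0xAF31B1
s_3 = Round(s_2, k_2) = 0x1B1623
s_4 = Round(s_3, k_3) = 0x623200
s_5 = Round(s_4, k_4) = 0x200A9C
s_6 = Round(s_5, k_5) = 0xA9CD43
s_7 = Round(s_6, k_6) = 0xD43AA1
s_8 = Round(s_7, k_7) = 0xAA10FB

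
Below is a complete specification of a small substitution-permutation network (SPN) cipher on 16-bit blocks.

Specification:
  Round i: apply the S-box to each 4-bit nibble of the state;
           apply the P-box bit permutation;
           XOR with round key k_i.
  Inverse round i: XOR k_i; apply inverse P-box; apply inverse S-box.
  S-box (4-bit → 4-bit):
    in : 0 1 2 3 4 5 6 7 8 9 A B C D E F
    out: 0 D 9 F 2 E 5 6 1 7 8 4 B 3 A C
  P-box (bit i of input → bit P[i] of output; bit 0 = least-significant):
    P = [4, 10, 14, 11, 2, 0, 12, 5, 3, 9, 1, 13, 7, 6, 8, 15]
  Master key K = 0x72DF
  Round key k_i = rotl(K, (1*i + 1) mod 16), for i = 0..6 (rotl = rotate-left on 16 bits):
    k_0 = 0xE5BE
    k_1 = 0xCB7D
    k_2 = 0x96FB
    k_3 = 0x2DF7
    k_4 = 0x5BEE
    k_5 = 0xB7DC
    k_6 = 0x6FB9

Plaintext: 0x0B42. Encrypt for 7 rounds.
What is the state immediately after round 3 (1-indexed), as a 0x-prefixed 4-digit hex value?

0xD8B3

s_0 = plaintext = 0x0B42
s_1 = Round(s_0, k_0) = 0xEDAD
s_2 = Round(s_1, k_1) = 0x4D05
s_3 = Round(s_2, k_2) = 0xD8B3
s_4 = Round(s_3, k_3) = 0x712F
s_5 = Round(s_4, k_4) = 0x3280
s_6 = Round(s_5, k_5) = 0x1610
s_7 = Round(s_6, k_6) = 0xFE17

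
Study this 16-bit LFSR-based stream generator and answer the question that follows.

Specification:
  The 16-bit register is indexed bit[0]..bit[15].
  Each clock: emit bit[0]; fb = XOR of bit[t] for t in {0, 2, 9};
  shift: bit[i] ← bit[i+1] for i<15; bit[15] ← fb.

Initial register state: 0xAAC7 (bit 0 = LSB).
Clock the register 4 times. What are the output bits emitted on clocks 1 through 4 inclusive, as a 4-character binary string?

1110

reg_0 = 0xAAC7
clock 1: out=1, reg = 0xD563
clock 2: out=1, reg = 0xEAB1
clock 3: out=1, reg = 0x7558
clock 4: out=0, reg = 0x3AAC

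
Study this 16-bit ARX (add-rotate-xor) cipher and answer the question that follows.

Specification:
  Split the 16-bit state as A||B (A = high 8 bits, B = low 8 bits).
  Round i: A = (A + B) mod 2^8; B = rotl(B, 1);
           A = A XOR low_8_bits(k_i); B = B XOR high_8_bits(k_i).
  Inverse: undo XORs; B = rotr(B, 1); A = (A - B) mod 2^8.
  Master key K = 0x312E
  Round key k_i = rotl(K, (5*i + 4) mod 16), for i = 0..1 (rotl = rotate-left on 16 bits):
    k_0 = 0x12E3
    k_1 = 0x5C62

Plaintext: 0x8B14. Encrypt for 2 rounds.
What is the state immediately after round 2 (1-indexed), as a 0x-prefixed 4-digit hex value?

s_0 = plaintext = 0x8B14
s_1 = Round(s_0, k_0) = 0x7C3A
s_2 = Round(s_1, k_1) = 0xD428

0xD428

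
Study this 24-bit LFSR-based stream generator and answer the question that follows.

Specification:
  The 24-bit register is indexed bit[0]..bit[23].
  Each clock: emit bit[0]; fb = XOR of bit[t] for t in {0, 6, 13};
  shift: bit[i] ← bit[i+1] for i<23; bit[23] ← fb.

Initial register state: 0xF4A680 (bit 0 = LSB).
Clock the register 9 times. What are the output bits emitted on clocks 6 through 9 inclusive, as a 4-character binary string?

0010

reg_0 = 0xF4A680
clock 1: out=0, reg = 0xFA5340
clock 2: out=0, reg = 0xFD29A0
clock 3: out=0, reg = 0xFE94D0
clock 4: out=0, reg = 0xFF4A68
clock 5: out=0, reg = 0xFFA534
clock 6: out=0, reg = 0xFFD29A
clock 7: out=0, reg = 0x7FE94D
clock 8: out=1, reg = 0xBFF4A6
clock 9: out=0, reg = 0xDFFA53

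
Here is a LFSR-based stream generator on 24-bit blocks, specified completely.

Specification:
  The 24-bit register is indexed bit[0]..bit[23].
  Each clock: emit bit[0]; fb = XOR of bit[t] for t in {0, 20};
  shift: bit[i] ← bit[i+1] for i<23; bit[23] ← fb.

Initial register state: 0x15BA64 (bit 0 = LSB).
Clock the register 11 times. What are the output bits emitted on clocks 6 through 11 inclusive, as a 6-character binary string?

reg_0 = 0x15BA64
clock 1: out=0, reg = 0x8ADD32
clock 2: out=0, reg = 0x456E99
clock 3: out=1, reg = 0xA2B74C
clock 4: out=0, reg = 0x515BA6
clock 5: out=0, reg = 0xA8ADD3
clock 6: out=1, reg = 0xD456E9
clock 7: out=1, reg = 0x6A2B74
clock 8: out=0, reg = 0x3515BA
clock 9: out=0, reg = 0x9A8ADD
clock 10: out=1, reg = 0x4D456E
clock 11: out=0, reg = 0x26A2B7

110010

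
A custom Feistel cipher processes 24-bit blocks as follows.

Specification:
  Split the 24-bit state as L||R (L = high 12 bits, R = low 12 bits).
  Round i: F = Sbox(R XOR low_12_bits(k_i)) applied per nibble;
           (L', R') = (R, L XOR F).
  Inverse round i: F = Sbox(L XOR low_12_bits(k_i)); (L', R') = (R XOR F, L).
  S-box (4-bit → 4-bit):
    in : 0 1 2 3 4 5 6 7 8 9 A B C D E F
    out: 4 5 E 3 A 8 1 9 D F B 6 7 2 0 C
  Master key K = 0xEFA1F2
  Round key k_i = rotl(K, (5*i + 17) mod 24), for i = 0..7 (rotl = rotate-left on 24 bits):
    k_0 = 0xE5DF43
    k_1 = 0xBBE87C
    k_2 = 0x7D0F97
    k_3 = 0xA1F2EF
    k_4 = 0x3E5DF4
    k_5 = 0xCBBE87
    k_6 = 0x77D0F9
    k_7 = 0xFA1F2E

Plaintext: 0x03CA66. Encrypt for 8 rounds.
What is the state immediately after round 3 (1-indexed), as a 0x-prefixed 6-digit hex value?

0xEDBD73

s_0 = plaintext = 0x03CA66
s_1 = Round(s_0, k_0) = 0xA668D4
s_2 = Round(s_1, k_1) = 0x8D4EDB
s_3 = Round(s_2, k_2) = 0xEDBD73
s_4 = Round(s_3, k_3) = 0xD7322C
s_5 = Round(s_4, k_4) = 0x22C15E
s_6 = Round(s_5, k_5) = 0x15EE03
s_7 = Round(s_6, k_6) = 0xE03195
s_8 = Round(s_7, k_7) = 0x195E65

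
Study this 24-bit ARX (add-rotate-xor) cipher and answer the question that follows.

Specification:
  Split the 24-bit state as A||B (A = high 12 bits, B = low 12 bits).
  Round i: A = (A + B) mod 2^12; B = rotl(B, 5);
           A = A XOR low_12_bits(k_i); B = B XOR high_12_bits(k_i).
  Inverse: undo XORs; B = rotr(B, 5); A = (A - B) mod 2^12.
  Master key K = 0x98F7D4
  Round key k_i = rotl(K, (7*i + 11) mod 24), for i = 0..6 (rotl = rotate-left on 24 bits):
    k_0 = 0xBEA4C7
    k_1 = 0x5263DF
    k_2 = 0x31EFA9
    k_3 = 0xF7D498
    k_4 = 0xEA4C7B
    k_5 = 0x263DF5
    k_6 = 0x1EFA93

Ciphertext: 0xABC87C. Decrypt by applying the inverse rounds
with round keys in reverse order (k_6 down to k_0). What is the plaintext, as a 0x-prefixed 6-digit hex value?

s_0 = ciphertext = 0xABC87C
s_1 = InvRound(s_0, k_6) = 0x6639CC
s_2 = InvRound(s_1, k_5) = 0x3B97DD
s_3 = InvRound(s_2, k_4) = 0x2F7CCB
s_4 = InvRound(s_3, k_3) = 0xB52B1D
s_5 = InvRound(s_4, k_2) = 0x33B1C0
s_6 = InvRound(s_5, k_1) = 0xDBD327
s_7 = InvRound(s_6, k_0) = 0x2B46C6

0x2B46C6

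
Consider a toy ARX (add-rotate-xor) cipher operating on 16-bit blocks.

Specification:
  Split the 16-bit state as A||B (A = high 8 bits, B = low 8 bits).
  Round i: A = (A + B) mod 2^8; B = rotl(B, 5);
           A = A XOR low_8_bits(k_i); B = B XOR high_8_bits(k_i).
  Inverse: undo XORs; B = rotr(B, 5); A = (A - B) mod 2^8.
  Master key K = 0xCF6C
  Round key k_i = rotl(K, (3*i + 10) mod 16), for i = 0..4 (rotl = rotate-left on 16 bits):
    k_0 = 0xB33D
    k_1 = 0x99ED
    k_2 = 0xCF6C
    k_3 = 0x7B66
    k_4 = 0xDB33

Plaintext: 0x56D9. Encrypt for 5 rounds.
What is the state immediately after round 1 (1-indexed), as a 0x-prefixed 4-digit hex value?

0x1288

s_0 = plaintext = 0x56D9
s_1 = Round(s_0, k_0) = 0x1288
s_2 = Round(s_1, k_1) = 0x7788
s_3 = Round(s_2, k_2) = 0x93DE
s_4 = Round(s_3, k_3) = 0x17A0
s_5 = Round(s_4, k_4) = 0x84CF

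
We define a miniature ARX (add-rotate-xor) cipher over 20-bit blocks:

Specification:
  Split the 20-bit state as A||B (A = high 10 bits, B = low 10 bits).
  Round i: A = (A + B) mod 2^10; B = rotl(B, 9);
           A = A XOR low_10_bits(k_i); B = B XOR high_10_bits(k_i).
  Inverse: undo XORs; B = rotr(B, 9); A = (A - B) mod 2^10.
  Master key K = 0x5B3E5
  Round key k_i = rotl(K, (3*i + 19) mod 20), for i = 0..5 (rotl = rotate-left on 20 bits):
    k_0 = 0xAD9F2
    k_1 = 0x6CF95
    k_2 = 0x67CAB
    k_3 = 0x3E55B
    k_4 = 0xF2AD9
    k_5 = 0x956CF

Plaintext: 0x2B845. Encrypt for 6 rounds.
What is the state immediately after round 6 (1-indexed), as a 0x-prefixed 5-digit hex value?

0xA4B62

s_0 = plaintext = 0x2B845
s_1 = Round(s_0, k_0) = 0x40494
s_2 = Round(s_1, k_1) = 0x801F9
s_3 = Round(s_2, k_2) = 0xD4B63
s_4 = Round(s_3, k_3) = 0xFBB48
s_5 = Round(s_4, k_4) = 0x7BE6E
s_6 = Round(s_5, k_5) = 0xA4B62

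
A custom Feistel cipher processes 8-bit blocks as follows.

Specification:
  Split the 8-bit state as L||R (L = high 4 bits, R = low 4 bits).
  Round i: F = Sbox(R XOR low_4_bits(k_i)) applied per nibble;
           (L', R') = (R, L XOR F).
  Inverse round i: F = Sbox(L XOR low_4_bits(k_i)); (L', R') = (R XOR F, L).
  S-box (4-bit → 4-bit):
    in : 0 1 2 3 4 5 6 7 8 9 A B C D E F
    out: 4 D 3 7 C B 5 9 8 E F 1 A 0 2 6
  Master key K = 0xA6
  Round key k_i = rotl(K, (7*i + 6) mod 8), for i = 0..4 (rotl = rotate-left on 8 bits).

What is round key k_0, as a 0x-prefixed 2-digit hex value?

0xA9

K = 0xA6
k_0 = rotl(K, (7*0+6) mod 8) = rotl(K, 6) = 0xA9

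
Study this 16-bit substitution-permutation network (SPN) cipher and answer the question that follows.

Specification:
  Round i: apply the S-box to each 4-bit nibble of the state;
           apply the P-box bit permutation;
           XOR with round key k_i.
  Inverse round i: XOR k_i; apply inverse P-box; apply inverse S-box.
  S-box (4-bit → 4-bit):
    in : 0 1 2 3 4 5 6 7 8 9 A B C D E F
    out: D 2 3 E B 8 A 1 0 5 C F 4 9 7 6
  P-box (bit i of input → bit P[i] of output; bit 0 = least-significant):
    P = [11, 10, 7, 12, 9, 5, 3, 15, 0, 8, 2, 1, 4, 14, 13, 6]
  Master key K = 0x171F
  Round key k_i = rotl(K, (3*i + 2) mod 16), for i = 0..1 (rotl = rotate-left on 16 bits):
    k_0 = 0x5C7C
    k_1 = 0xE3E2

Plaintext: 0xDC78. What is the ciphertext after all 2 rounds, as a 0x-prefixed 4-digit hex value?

0xE087

s_0 = plaintext = 0xDC78
s_1 = Round(s_0, k_0) = 0x5E28
s_2 = Round(s_1, k_1) = 0xE087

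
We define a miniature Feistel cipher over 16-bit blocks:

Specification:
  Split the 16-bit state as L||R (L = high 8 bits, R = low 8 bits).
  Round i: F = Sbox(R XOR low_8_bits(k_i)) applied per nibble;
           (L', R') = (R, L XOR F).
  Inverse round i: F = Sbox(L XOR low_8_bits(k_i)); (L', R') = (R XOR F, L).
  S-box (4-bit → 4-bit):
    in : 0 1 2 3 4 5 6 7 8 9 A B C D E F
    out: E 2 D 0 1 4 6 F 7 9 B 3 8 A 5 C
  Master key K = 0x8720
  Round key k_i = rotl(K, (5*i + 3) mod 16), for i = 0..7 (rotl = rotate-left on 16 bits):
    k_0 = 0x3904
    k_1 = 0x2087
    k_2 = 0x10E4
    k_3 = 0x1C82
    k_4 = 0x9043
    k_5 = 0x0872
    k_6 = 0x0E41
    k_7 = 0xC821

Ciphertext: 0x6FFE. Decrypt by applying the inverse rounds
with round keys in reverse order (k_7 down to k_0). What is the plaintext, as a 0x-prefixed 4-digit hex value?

s_0 = ciphertext = 0x6FFE
s_1 = InvRound(s_0, k_7) = 0xEB6F
s_2 = InvRound(s_1, k_6) = 0xD4EB
s_3 = InvRound(s_2, k_5) = 0x5DD4
s_4 = InvRound(s_3, k_4) = 0xF15D
s_5 = InvRound(s_4, k_3) = 0xADF1
s_6 = InvRound(s_5, k_2) = 0xE8AD
s_7 = InvRound(s_6, k_1) = 0xC1E8
s_8 = InvRound(s_7, k_0) = 0x6CC1

0x6CC1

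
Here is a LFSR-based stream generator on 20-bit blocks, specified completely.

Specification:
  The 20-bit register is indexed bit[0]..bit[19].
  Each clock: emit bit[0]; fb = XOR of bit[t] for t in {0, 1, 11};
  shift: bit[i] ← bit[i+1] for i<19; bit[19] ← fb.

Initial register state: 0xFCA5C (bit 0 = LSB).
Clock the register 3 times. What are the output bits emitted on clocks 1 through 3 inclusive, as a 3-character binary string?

reg_0 = 0xFCA5C
clock 1: out=0, reg = 0xFE52E
clock 2: out=0, reg = 0xFF297
clock 3: out=1, reg = 0x7F94B

001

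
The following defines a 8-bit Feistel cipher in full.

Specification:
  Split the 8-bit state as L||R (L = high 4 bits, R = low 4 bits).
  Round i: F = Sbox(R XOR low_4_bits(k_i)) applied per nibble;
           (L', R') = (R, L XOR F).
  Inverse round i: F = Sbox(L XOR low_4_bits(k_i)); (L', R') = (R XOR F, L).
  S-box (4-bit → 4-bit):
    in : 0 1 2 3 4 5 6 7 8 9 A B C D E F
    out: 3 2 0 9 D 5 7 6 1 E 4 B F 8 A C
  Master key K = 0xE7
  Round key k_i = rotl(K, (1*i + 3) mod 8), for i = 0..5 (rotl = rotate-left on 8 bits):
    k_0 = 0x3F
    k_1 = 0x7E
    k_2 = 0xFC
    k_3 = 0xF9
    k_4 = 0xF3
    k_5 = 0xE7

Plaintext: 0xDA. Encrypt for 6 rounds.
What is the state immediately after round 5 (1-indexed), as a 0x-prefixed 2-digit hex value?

0x4C

s_0 = plaintext = 0xDA
s_1 = Round(s_0, k_0) = 0xA8
s_2 = Round(s_1, k_1) = 0x8D
s_3 = Round(s_2, k_2) = 0xDA
s_4 = Round(s_3, k_3) = 0xA4
s_5 = Round(s_4, k_4) = 0x4C
s_6 = Round(s_5, k_5) = 0xCF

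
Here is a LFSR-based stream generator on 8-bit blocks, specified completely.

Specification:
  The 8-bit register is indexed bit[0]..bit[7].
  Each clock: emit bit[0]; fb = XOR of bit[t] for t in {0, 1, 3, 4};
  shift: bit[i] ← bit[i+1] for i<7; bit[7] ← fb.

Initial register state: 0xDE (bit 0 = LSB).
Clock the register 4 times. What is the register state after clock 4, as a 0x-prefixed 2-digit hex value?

0x7D

reg_0 = 0xDE
clock 1: out=0, reg = 0xEF
clock 2: out=1, reg = 0xF7
clock 3: out=1, reg = 0xFB
clock 4: out=1, reg = 0x7D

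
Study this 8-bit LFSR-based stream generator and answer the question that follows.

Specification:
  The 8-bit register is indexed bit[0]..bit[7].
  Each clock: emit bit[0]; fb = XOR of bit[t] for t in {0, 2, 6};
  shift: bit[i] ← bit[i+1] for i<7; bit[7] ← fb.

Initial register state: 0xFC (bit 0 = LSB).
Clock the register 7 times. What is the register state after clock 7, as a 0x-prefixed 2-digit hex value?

reg_0 = 0xFC
clock 1: out=0, reg = 0x7E
clock 2: out=0, reg = 0x3F
clock 3: out=1, reg = 0x1F
clock 4: out=1, reg = 0x0F
clock 5: out=1, reg = 0x07
clock 6: out=1, reg = 0x03
clock 7: out=1, reg = 0x81

0x81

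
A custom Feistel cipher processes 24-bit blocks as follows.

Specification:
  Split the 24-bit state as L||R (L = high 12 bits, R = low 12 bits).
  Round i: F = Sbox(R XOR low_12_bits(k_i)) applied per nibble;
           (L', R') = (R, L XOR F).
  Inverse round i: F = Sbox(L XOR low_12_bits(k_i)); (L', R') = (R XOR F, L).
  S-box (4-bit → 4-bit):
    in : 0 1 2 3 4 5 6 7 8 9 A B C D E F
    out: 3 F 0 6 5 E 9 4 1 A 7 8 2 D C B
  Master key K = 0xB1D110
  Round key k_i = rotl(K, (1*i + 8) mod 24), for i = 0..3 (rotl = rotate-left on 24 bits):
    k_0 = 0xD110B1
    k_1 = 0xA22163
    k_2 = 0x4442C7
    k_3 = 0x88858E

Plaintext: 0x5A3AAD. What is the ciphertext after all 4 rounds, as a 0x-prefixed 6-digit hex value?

s_0 = plaintext = 0x5A3AAD
s_1 = Round(s_0, k_0) = 0xAAD251
s_2 = Round(s_1, k_1) = 0x251CCD
s_3 = Round(s_2, k_2) = 0xCCDE66
s_4 = Round(s_3, k_3) = 0xE6640C

0xE6640C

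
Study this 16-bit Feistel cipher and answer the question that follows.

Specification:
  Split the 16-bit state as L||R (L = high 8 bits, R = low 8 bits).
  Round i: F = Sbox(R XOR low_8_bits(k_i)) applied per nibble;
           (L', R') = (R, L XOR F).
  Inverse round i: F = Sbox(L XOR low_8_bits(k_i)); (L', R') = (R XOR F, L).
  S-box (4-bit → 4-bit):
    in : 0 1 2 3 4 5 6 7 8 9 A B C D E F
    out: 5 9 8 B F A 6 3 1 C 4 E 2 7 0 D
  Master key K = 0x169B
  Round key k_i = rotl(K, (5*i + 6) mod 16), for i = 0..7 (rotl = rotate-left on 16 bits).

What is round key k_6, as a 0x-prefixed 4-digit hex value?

K = 0x169B
k_0 = rotl(K, (5*0+6) mod 16) = rotl(K, 6) = 0xA6C5
k_1 = rotl(K, (5*1+6) mod 16) = rotl(K, 11) = 0xD8B4
k_2 = rotl(K, (5*2+6) mod 16) = rotl(K, 0) = 0x169B
k_3 = rotl(K, (5*3+6) mod 16) = rotl(K, 5) = 0xD362
k_4 = rotl(K, (5*4+6) mod 16) = rotl(K, 10) = 0x6C5A
k_5 = rotl(K, (5*5+6) mod 16) = rotl(K, 15) = 0x8B4D
k_6 = rotl(K, (5*6+6) mod 16) = rotl(K, 4) = 0x69B1

0x69B1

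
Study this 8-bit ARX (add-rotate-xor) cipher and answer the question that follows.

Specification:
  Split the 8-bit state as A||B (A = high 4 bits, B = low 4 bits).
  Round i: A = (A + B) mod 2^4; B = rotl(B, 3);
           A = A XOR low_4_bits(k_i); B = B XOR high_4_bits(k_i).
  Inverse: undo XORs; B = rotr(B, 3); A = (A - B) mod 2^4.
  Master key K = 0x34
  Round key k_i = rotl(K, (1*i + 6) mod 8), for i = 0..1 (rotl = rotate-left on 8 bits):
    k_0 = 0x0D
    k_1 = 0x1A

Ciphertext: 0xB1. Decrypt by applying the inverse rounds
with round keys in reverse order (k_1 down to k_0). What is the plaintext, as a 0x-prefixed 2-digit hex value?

0xC0

s_0 = ciphertext = 0xB1
s_1 = InvRound(s_0, k_1) = 0x10
s_2 = InvRound(s_1, k_0) = 0xC0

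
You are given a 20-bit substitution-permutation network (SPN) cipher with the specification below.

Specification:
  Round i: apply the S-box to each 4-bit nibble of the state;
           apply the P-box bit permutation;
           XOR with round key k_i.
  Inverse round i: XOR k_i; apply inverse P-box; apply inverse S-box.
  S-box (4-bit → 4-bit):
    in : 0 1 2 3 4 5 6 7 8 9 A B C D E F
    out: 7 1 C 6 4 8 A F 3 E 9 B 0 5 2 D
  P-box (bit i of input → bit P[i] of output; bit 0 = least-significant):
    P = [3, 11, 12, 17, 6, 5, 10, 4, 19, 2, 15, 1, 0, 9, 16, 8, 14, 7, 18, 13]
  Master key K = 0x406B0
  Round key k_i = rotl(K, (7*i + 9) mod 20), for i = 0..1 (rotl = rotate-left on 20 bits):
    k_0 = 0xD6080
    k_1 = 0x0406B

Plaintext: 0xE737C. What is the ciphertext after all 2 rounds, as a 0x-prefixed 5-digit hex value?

0xAC61D

s_0 = plaintext = 0xE737C
s_1 = Round(s_0, k_0) = 0xCE775
s_2 = Round(s_1, k_1) = 0xAC61D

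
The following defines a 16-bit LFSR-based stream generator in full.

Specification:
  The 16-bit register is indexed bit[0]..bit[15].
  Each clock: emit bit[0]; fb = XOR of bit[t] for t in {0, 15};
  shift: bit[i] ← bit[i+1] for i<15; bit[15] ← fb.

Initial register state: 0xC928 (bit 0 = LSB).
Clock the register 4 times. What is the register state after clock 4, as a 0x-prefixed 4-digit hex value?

reg_0 = 0xC928
clock 1: out=0, reg = 0xE494
clock 2: out=0, reg = 0xF24A
clock 3: out=0, reg = 0xF925
clock 4: out=1, reg = 0x7C92

0x7C92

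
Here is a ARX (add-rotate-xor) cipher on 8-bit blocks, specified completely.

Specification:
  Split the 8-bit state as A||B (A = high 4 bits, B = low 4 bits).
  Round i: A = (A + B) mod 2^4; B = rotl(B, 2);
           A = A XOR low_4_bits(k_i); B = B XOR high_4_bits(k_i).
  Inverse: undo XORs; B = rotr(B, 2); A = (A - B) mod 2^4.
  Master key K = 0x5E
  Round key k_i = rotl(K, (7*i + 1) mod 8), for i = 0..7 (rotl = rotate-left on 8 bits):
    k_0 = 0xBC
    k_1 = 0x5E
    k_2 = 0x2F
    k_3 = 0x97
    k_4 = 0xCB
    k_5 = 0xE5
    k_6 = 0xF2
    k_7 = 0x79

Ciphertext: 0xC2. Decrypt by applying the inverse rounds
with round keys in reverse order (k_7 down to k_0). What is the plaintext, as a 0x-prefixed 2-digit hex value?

0xED

s_0 = ciphertext = 0xC2
s_1 = InvRound(s_0, k_7) = 0x05
s_2 = InvRound(s_1, k_6) = 0x8A
s_3 = InvRound(s_2, k_5) = 0xC1
s_4 = InvRound(s_3, k_4) = 0x07
s_5 = InvRound(s_4, k_3) = 0xCB
s_6 = InvRound(s_5, k_2) = 0xD6
s_7 = InvRound(s_6, k_1) = 0x7C
s_8 = InvRound(s_7, k_0) = 0xED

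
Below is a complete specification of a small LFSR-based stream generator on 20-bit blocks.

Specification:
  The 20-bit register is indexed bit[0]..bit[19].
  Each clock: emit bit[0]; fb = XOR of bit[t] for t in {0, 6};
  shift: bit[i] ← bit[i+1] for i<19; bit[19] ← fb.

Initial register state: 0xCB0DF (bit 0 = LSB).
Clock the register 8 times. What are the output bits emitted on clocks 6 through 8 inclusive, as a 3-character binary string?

reg_0 = 0xCB0DF
clock 1: out=1, reg = 0x6586F
clock 2: out=1, reg = 0x32C37
clock 3: out=1, reg = 0x9961B
clock 4: out=1, reg = 0xCCB0D
clock 5: out=1, reg = 0xE6586
clock 6: out=0, reg = 0x732C3
clock 7: out=1, reg = 0x39961
clock 8: out=1, reg = 0x1CCB0

011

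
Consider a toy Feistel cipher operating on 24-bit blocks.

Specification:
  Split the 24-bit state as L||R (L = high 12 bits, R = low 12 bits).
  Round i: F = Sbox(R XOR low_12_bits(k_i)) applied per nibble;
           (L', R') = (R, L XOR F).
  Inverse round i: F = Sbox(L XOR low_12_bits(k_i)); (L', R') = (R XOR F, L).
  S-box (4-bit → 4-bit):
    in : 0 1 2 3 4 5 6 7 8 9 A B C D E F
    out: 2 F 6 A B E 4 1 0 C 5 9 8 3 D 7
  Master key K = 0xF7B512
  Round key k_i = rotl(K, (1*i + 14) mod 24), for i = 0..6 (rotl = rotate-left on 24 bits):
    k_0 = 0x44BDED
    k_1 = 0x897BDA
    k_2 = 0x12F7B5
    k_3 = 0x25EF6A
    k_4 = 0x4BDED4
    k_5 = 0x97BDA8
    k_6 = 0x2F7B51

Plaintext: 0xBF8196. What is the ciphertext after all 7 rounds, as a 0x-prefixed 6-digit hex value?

s_0 = plaintext = 0xBF8196
s_1 = Round(s_0, k_0) = 0x1963E1
s_2 = Round(s_1, k_1) = 0x3E113F
s_3 = Round(s_2, k_2) = 0x13F7E4
s_4 = Round(s_3, k_3) = 0x7E4132
s_5 = Round(s_4, k_4) = 0x132030
s_6 = Round(s_5, k_5) = 0x0302F2
s_7 = Round(s_6, k_6) = 0x2F2C6A

0x2F2C6A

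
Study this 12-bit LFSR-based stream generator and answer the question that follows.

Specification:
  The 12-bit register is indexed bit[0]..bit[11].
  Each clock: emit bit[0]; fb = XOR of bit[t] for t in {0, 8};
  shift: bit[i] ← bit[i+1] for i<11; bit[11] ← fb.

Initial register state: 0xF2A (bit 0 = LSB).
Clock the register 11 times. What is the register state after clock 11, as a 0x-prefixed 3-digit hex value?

0x0EB

reg_0 = 0xF2A
clock 1: out=0, reg = 0xF95
clock 2: out=1, reg = 0x7CA
clock 3: out=0, reg = 0xBE5
clock 4: out=1, reg = 0x5F2
clock 5: out=0, reg = 0xAF9
clock 6: out=1, reg = 0xD7C
clock 7: out=0, reg = 0xEBE
clock 8: out=0, reg = 0x75F
clock 9: out=1, reg = 0x3AF
clock 10: out=1, reg = 0x1D7
clock 11: out=1, reg = 0x0EB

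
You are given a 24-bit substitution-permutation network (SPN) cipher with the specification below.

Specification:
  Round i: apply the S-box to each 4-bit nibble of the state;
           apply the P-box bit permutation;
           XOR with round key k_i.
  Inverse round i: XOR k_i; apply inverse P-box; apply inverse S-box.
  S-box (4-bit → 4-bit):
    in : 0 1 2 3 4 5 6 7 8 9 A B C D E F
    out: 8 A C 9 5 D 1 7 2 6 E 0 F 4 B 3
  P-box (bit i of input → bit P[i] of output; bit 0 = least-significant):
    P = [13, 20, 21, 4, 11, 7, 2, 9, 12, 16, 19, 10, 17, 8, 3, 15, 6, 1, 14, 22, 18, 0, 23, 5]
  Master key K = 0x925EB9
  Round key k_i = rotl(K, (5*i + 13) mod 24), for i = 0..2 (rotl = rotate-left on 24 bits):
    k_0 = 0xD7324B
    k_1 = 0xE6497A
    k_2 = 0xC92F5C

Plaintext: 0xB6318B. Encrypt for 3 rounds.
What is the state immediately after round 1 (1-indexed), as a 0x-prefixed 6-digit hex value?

0xD4B68B

s_0 = plaintext = 0xB6318B
s_1 = Round(s_0, k_0) = 0xD4B68B
s_2 = Round(s_1, k_1) = 0x6619BA
s_3 = Round(s_2, k_2) = 0xF4AE0C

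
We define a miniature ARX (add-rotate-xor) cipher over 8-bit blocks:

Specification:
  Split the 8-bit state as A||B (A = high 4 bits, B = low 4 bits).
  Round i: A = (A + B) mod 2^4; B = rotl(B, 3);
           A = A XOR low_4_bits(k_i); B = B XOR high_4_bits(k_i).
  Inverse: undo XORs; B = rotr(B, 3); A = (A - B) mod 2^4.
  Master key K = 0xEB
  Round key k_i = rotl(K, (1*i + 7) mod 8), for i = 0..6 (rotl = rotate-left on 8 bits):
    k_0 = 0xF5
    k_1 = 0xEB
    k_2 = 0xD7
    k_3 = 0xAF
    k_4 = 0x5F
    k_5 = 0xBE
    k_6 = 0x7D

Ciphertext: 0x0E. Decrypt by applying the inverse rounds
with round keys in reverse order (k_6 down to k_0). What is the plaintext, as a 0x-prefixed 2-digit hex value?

0x68

s_0 = ciphertext = 0x0E
s_1 = InvRound(s_0, k_6) = 0xA3
s_2 = InvRound(s_1, k_5) = 0x31
s_3 = InvRound(s_2, k_4) = 0x48
s_4 = InvRound(s_3, k_3) = 0x74
s_5 = InvRound(s_4, k_2) = 0xD3
s_6 = InvRound(s_5, k_1) = 0xBB
s_7 = InvRound(s_6, k_0) = 0x68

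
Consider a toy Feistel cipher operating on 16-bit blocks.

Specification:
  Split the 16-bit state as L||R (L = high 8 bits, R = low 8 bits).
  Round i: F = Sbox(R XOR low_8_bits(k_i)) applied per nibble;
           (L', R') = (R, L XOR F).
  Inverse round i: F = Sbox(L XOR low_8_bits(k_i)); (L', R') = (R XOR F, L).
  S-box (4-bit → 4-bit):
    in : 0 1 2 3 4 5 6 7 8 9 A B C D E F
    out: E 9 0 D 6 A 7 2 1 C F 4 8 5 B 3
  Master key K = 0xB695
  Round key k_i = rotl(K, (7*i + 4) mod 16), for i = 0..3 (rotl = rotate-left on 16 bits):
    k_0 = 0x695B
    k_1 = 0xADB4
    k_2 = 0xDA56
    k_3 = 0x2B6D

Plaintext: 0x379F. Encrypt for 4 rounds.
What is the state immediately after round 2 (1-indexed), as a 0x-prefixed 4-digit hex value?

0xB175

s_0 = plaintext = 0x379F
s_1 = Round(s_0, k_0) = 0x9FB1
s_2 = Round(s_1, k_1) = 0xB175
s_3 = Round(s_2, k_2) = 0x75BC
s_4 = Round(s_3, k_3) = 0xBC2C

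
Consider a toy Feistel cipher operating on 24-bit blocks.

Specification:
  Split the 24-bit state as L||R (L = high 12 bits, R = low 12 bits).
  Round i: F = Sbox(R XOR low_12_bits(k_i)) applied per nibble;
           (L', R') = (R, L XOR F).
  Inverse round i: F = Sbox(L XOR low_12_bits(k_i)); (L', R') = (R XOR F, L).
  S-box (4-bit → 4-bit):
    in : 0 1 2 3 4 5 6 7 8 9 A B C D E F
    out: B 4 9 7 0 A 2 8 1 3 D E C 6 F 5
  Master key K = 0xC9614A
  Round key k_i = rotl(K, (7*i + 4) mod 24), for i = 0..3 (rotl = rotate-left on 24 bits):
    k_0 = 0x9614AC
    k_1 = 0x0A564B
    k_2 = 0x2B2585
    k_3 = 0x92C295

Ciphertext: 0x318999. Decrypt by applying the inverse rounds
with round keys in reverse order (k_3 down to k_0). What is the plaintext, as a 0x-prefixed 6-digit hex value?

0x1C9D70

s_0 = ciphertext = 0x318999
s_1 = InvRound(s_0, k_3) = 0xD8F318
s_2 = InvRound(s_1, k_2) = 0x2A5D8F
s_3 = InvRound(s_2, k_1) = 0xD702A5
s_4 = InvRound(s_3, k_0) = 0x1C9D70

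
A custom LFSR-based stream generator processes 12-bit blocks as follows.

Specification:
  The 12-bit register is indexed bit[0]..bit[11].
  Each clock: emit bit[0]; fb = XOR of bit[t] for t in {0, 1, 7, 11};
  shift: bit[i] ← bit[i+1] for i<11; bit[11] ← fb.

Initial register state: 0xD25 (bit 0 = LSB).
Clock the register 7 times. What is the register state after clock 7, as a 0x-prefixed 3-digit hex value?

reg_0 = 0xD25
clock 1: out=1, reg = 0x692
clock 2: out=0, reg = 0x349
clock 3: out=1, reg = 0x9A4
clock 4: out=0, reg = 0x4D2
clock 5: out=0, reg = 0x269
clock 6: out=1, reg = 0x934
clock 7: out=0, reg = 0xC9A

0xC9A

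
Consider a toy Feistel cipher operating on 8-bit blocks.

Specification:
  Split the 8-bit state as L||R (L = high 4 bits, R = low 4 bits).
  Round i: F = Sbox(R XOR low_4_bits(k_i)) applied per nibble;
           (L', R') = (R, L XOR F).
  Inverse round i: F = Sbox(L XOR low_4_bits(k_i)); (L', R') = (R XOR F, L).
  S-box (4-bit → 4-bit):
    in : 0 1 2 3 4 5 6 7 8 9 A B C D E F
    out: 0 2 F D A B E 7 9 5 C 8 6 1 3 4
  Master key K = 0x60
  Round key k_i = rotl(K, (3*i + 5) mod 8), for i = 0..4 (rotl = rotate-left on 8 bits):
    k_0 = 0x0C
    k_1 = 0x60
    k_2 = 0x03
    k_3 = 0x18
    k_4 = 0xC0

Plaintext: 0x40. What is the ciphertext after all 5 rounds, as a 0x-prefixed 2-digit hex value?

0x91

s_0 = plaintext = 0x40
s_1 = Round(s_0, k_0) = 0x02
s_2 = Round(s_1, k_1) = 0x2F
s_3 = Round(s_2, k_2) = 0xF4
s_4 = Round(s_3, k_3) = 0x49
s_5 = Round(s_4, k_4) = 0x91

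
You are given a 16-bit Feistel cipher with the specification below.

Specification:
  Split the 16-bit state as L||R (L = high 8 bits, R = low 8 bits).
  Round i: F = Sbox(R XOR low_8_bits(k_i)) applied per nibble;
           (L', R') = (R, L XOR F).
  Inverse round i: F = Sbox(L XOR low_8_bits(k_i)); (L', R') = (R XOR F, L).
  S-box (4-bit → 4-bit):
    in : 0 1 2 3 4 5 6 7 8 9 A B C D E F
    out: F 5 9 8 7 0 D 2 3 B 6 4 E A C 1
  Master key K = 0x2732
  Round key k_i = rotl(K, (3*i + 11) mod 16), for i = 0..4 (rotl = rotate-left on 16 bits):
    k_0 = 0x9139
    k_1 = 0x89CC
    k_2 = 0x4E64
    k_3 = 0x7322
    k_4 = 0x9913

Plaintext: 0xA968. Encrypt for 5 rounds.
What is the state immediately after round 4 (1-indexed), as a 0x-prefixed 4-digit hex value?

s_0 = plaintext = 0xA968
s_1 = Round(s_0, k_0) = 0x68AC
s_2 = Round(s_1, k_1) = 0xACB7
s_3 = Round(s_2, k_2) = 0xB704
s_4 = Round(s_3, k_3) = 0x042A
s_5 = Round(s_4, k_4) = 0x2A8F

0x042A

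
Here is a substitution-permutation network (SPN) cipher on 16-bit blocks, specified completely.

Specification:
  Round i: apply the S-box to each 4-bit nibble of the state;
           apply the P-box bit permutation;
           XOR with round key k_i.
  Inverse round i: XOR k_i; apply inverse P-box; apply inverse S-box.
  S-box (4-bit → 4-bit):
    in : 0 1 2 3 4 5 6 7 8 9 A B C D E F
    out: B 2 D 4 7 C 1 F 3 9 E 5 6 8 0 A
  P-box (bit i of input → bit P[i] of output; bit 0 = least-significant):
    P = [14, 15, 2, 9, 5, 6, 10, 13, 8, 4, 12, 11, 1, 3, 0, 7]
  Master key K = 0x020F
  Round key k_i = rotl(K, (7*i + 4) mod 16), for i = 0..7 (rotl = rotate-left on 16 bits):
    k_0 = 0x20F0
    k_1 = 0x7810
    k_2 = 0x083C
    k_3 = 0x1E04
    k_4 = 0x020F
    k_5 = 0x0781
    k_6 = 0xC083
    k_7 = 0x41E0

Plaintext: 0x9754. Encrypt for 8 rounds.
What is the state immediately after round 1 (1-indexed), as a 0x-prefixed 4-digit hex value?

0xDD66

s_0 = plaintext = 0x9754
s_1 = Round(s_0, k_0) = 0xDD66
s_2 = Round(s_1, k_1) = 0x30B0
s_3 = Round(s_2, k_2) = 0xC70D
s_4 = Round(s_3, k_3) = 0x257D
s_5 = Round(s_4, k_4) = 0x3CEC
s_6 = Round(s_5, k_5) = 0x9794
s_7 = Round(s_6, k_6) = 0x3935
s_8 = Round(s_7, k_7) = 0x4EE5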